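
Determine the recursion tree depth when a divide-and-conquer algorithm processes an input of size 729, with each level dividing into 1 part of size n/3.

For divide and conquer with division factor 3:

Problem sizes at each level:
Level 0: 729
Level 1: 243
Level 2: 81
Level 3: 27
Level 4: 9
Level 5: 3
Level 6: 1

The root is level 0 and the size-1 base case is level 6 (the tree spans levels 0 through 6, i.e. 7 levels counting the root), so the depth is the number of divisions: log_3(729) = 6

The recursion tree depth is log_3(729) = 6. At each level, the problem size is divided by 3, so it takes 6 divisions to reduce to a base case of size 1. The algorithm makes 1 recursive call at each level.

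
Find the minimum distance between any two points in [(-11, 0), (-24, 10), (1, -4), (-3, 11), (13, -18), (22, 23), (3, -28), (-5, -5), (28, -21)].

Computing all pairwise distances among 9 points:

d((-11, 0), (-24, 10)) = 16.4012
d((-11, 0), (1, -4)) = 12.6491
d((-11, 0), (-3, 11)) = 13.6015
d((-11, 0), (13, -18)) = 30.0
d((-11, 0), (22, 23)) = 40.2244
d((-11, 0), (3, -28)) = 31.305
d((-11, 0), (-5, -5)) = 7.8102
d((-11, 0), (28, -21)) = 44.2945
d((-24, 10), (1, -4)) = 28.6531
d((-24, 10), (-3, 11)) = 21.0238
d((-24, 10), (13, -18)) = 46.4004
d((-24, 10), (22, 23)) = 47.8017
d((-24, 10), (3, -28)) = 46.6154
d((-24, 10), (-5, -5)) = 24.2074
d((-24, 10), (28, -21)) = 60.5392
d((1, -4), (-3, 11)) = 15.5242
d((1, -4), (13, -18)) = 18.4391
d((1, -4), (22, 23)) = 34.2053
d((1, -4), (3, -28)) = 24.0832
d((1, -4), (-5, -5)) = 6.0828 <-- minimum
d((1, -4), (28, -21)) = 31.9061
d((-3, 11), (13, -18)) = 33.121
d((-3, 11), (22, 23)) = 27.7308
d((-3, 11), (3, -28)) = 39.4588
d((-3, 11), (-5, -5)) = 16.1245
d((-3, 11), (28, -21)) = 44.5533
d((13, -18), (22, 23)) = 41.9762
d((13, -18), (3, -28)) = 14.1421
d((13, -18), (-5, -5)) = 22.2036
d((13, -18), (28, -21)) = 15.2971
d((22, 23), (3, -28)) = 54.4243
d((22, 23), (-5, -5)) = 38.8973
d((22, 23), (28, -21)) = 44.4072
d((3, -28), (-5, -5)) = 24.3516
d((3, -28), (28, -21)) = 25.9615
d((-5, -5), (28, -21)) = 36.6742

Closest pair: (1, -4) and (-5, -5) with distance 6.0828

The closest pair is (1, -4) and (-5, -5) with Euclidean distance 6.0828. For 9 points, brute-force pairwise comparison is shown above. For large n, the divide-and-conquer algorithm (sort by x, recurse on halves, check the dividing strip) achieves O(n log n).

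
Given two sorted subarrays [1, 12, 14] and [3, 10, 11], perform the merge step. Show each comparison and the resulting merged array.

Merging process:

Compare 1 vs 3: take 1 from left. Merged: [1]
Compare 12 vs 3: take 3 from right. Merged: [1, 3]
Compare 12 vs 10: take 10 from right. Merged: [1, 3, 10]
Compare 12 vs 11: take 11 from right. Merged: [1, 3, 10, 11]
Append remaining from left: [12, 14]. Merged: [1, 3, 10, 11, 12, 14]

Final merged array: [1, 3, 10, 11, 12, 14]
Total comparisons: 4

The merged array is [1, 3, 10, 11, 12, 14], requiring 4 comparisons. The merge step runs in O(n) time where n is the total number of elements.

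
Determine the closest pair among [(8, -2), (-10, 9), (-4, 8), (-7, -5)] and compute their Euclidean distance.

Computing all pairwise distances among 4 points:

d((8, -2), (-10, 9)) = 21.095
d((8, -2), (-4, 8)) = 15.6205
d((8, -2), (-7, -5)) = 15.2971
d((-10, 9), (-4, 8)) = 6.0828 <-- minimum
d((-10, 9), (-7, -5)) = 14.3178
d((-4, 8), (-7, -5)) = 13.3417

Closest pair: (-10, 9) and (-4, 8) with distance 6.0828

The closest pair is (-10, 9) and (-4, 8) with Euclidean distance 6.0828. For 4 points, brute-force pairwise comparison is shown above. For large n, the divide-and-conquer algorithm (sort by x, recurse on halves, check the dividing strip) achieves O(n log n).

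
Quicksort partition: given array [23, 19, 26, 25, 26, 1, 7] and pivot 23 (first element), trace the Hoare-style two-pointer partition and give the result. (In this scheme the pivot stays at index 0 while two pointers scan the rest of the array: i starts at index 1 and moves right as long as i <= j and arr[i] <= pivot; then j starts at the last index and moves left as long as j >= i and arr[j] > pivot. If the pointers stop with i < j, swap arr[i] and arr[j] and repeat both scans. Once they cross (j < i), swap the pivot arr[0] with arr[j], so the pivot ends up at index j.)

Hoare-style two-pointer partition with pivot = 23:

Initial array: [23, 19, 26, 25, 26, 1, 7]

Pointers start at i = 1, j = 6.
i stops at index 2 (arr[2]=26 > 23), j stops at index 6 (arr[6]=7 <= 23): swap arr[2] and arr[6], array becomes [23, 19, 7, 25, 26, 1, 26]
i stops at index 3 (arr[3]=25 > 23), j stops at index 5 (arr[5]=1 <= 23): swap arr[3] and arr[5], array becomes [23, 19, 7, 1, 26, 25, 26]
i ends at 4, j ends at 3: the pointers have crossed (j < i), so scanning stops.

Swap pivot arr[0] with arr[3] to place pivot at position 3: [1, 19, 7, 23, 26, 25, 26]
Pivot position: 3

After partitioning with pivot 23, the array becomes [1, 19, 7, 23, 26, 25, 26]. The pivot is placed at index 3. All elements to the left of the pivot are <= 23, and all elements to the right are > 23.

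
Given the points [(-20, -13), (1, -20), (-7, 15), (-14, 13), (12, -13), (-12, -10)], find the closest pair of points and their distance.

Computing all pairwise distances among 6 points:

d((-20, -13), (1, -20)) = 22.1359
d((-20, -13), (-7, 15)) = 30.8707
d((-20, -13), (-14, 13)) = 26.6833
d((-20, -13), (12, -13)) = 32.0
d((-20, -13), (-12, -10)) = 8.544
d((1, -20), (-7, 15)) = 35.9026
d((1, -20), (-14, 13)) = 36.2491
d((1, -20), (12, -13)) = 13.0384
d((1, -20), (-12, -10)) = 16.4012
d((-7, 15), (-14, 13)) = 7.2801 <-- minimum
d((-7, 15), (12, -13)) = 33.8378
d((-7, 15), (-12, -10)) = 25.4951
d((-14, 13), (12, -13)) = 36.7696
d((-14, 13), (-12, -10)) = 23.0868
d((12, -13), (-12, -10)) = 24.1868

Closest pair: (-7, 15) and (-14, 13) with distance 7.2801

The closest pair is (-7, 15) and (-14, 13) with Euclidean distance 7.2801. For 6 points, brute-force pairwise comparison is shown above. For large n, the divide-and-conquer algorithm (sort by x, recurse on halves, check the dividing strip) achieves O(n log n).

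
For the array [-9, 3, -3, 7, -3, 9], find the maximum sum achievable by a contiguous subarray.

Using Kadane's algorithm on [-9, 3, -3, 7, -3, 9]:

Scanning through the array:
Position 1 (value 3): max_ending_here = 3, max_so_far = 3
Position 2 (value -3): max_ending_here = 0, max_so_far = 3
Position 3 (value 7): max_ending_here = 7, max_so_far = 7
Position 4 (value -3): max_ending_here = 4, max_so_far = 7
Position 5 (value 9): max_ending_here = 13, max_so_far = 13

Maximum subarray: [3, -3, 7, -3, 9]
Maximum sum: 13

The maximum subarray is [3, -3, 7, -3, 9] with sum 13. This subarray runs from index 1 to index 5.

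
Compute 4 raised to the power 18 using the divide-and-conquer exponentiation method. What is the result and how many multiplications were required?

Computing 4^18 by squaring (build up from 4^1; each line after the first costs one multiplication):

4^1 = 4
4^2 = (4^1)^2 = 4^2 = 16
4^4 = (4^2)^2 = 16^2 = 256
4^8 = (4^4)^2 = 256^2 = 65536
4^9 = 4 * 4^8 = 4 * 65536 = 262144
4^18 = (4^9)^2 = 262144^2 = 68719476736

Result: 68719476736
Multiplications needed: 5 (5 lines after 4^1)

4^18 = 68719476736. Using exponentiation by squaring, this requires 5 multiplications. The key idea: if the exponent is even, square the half-power; if odd, multiply by the base once.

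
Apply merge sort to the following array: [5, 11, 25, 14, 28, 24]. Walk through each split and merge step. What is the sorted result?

Merge sort trace:

Split: [5, 11, 25, 14, 28, 24] -> [5, 11, 25] and [14, 28, 24]
  Split: [5, 11, 25] -> [5] and [11, 25]
    Split: [11, 25] -> [11] and [25]
    Merge: [11] + [25] -> [11, 25]
  Merge: [5] + [11, 25] -> [5, 11, 25]
  Split: [14, 28, 24] -> [14] and [28, 24]
    Split: [28, 24] -> [28] and [24]
    Merge: [28] + [24] -> [24, 28]
  Merge: [14] + [24, 28] -> [14, 24, 28]
Merge: [5, 11, 25] + [14, 24, 28] -> [5, 11, 14, 24, 25, 28]

Final sorted array: [5, 11, 14, 24, 25, 28]

The merge sort proceeds by recursively splitting the array and merging sorted halves.
After all merges, the sorted array is [5, 11, 14, 24, 25, 28].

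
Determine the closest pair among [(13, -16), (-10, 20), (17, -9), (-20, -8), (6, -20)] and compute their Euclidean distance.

Computing all pairwise distances among 5 points:

d((13, -16), (-10, 20)) = 42.72
d((13, -16), (17, -9)) = 8.0623 <-- minimum
d((13, -16), (-20, -8)) = 33.9559
d((13, -16), (6, -20)) = 8.0623 <-- minimum
d((-10, 20), (17, -9)) = 39.6232
d((-10, 20), (-20, -8)) = 29.7321
d((-10, 20), (6, -20)) = 43.0813
d((17, -9), (-20, -8)) = 37.0135
d((17, -9), (6, -20)) = 15.5563
d((-20, -8), (6, -20)) = 28.6356

Minimum distance: 8.0623 (tie among 2 pairs: (13, -16) and (17, -9); (13, -16) and (6, -20))

The minimum Euclidean distance is 8.0623. There is a tie: 2 pairs achieve this minimum — (13, -16) and (17, -9); (13, -16) and (6, -20). Any of these is a valid closest pair. For 5 points, brute-force pairwise comparison is shown above. For large n, the divide-and-conquer algorithm (sort by x, recurse on halves, check the dividing strip) achieves O(n log n).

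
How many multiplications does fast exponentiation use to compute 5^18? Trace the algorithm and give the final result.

Computing 5^18 by squaring (build up from 5^1; each line after the first costs one multiplication):

5^1 = 5
5^2 = (5^1)^2 = 5^2 = 25
5^4 = (5^2)^2 = 25^2 = 625
5^8 = (5^4)^2 = 625^2 = 390625
5^9 = 5 * 5^8 = 5 * 390625 = 1953125
5^18 = (5^9)^2 = 1953125^2 = 3814697265625

Result: 3814697265625
Multiplications needed: 5 (5 lines after 5^1)

5^18 = 3814697265625. Using exponentiation by squaring, this requires 5 multiplications. The key idea: if the exponent is even, square the half-power; if odd, multiply by the base once.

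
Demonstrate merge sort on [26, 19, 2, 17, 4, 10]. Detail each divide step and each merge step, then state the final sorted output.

Merge sort trace:

Split: [26, 19, 2, 17, 4, 10] -> [26, 19, 2] and [17, 4, 10]
  Split: [26, 19, 2] -> [26] and [19, 2]
    Split: [19, 2] -> [19] and [2]
    Merge: [19] + [2] -> [2, 19]
  Merge: [26] + [2, 19] -> [2, 19, 26]
  Split: [17, 4, 10] -> [17] and [4, 10]
    Split: [4, 10] -> [4] and [10]
    Merge: [4] + [10] -> [4, 10]
  Merge: [17] + [4, 10] -> [4, 10, 17]
Merge: [2, 19, 26] + [4, 10, 17] -> [2, 4, 10, 17, 19, 26]

Final sorted array: [2, 4, 10, 17, 19, 26]

The merge sort proceeds by recursively splitting the array and merging sorted halves.
After all merges, the sorted array is [2, 4, 10, 17, 19, 26].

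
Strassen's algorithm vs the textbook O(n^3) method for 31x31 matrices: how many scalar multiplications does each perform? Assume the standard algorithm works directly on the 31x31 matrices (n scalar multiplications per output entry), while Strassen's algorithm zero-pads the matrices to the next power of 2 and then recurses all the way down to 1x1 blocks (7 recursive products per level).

Matrix multiplication for 31x31 matrices:

Strassen's algorithm requires power-of-2 dimensions. Pad 31x31 to 32x32 (next power of 2).

Standard algorithm: 31^3 = 29791 multiplications
Strassen's algorithm: 7^(log2(32)) = 7^5 = 16807 multiplications
Savings: 29791 - 16807 = 12984 multiplications

Standard: 29791 multiplications (31^3). Strassen: 16807 multiplications (7^5, after padding to 32x32). Strassen reduces 8 recursive multiplications to 7 at each level.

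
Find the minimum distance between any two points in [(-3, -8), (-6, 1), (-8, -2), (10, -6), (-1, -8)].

Computing all pairwise distances among 5 points:

d((-3, -8), (-6, 1)) = 9.4868
d((-3, -8), (-8, -2)) = 7.8102
d((-3, -8), (10, -6)) = 13.1529
d((-3, -8), (-1, -8)) = 2.0 <-- minimum
d((-6, 1), (-8, -2)) = 3.6056
d((-6, 1), (10, -6)) = 17.4642
d((-6, 1), (-1, -8)) = 10.2956
d((-8, -2), (10, -6)) = 18.4391
d((-8, -2), (-1, -8)) = 9.2195
d((10, -6), (-1, -8)) = 11.1803

Closest pair: (-3, -8) and (-1, -8) with distance 2.0

The closest pair is (-3, -8) and (-1, -8) with Euclidean distance 2.0. For 5 points, brute-force pairwise comparison is shown above. For large n, the divide-and-conquer algorithm (sort by x, recurse on halves, check the dividing strip) achieves O(n log n).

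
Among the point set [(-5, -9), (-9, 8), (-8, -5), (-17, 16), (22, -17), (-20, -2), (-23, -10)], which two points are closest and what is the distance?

Computing all pairwise distances among 7 points:

d((-5, -9), (-9, 8)) = 17.4642
d((-5, -9), (-8, -5)) = 5.0 <-- minimum
d((-5, -9), (-17, 16)) = 27.7308
d((-5, -9), (22, -17)) = 28.1603
d((-5, -9), (-20, -2)) = 16.5529
d((-5, -9), (-23, -10)) = 18.0278
d((-9, 8), (-8, -5)) = 13.0384
d((-9, 8), (-17, 16)) = 11.3137
d((-9, 8), (22, -17)) = 39.8246
d((-9, 8), (-20, -2)) = 14.8661
d((-9, 8), (-23, -10)) = 22.8035
d((-8, -5), (-17, 16)) = 22.8473
d((-8, -5), (22, -17)) = 32.311
d((-8, -5), (-20, -2)) = 12.3693
d((-8, -5), (-23, -10)) = 15.8114
d((-17, 16), (22, -17)) = 51.0882
d((-17, 16), (-20, -2)) = 18.2483
d((-17, 16), (-23, -10)) = 26.6833
d((22, -17), (-20, -2)) = 44.5982
d((22, -17), (-23, -10)) = 45.5412
d((-20, -2), (-23, -10)) = 8.544

Closest pair: (-5, -9) and (-8, -5) with distance 5.0

The closest pair is (-5, -9) and (-8, -5) with Euclidean distance 5.0. For 7 points, brute-force pairwise comparison is shown above. For large n, the divide-and-conquer algorithm (sort by x, recurse on halves, check the dividing strip) achieves O(n log n).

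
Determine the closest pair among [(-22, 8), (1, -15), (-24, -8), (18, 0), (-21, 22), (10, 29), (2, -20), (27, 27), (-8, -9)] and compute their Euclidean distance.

Computing all pairwise distances among 9 points:

d((-22, 8), (1, -15)) = 32.5269
d((-22, 8), (-24, -8)) = 16.1245
d((-22, 8), (18, 0)) = 40.7922
d((-22, 8), (-21, 22)) = 14.0357
d((-22, 8), (10, 29)) = 38.2753
d((-22, 8), (2, -20)) = 36.8782
d((-22, 8), (27, 27)) = 52.5547
d((-22, 8), (-8, -9)) = 22.0227
d((1, -15), (-24, -8)) = 25.9615
d((1, -15), (18, 0)) = 22.6716
d((1, -15), (-21, 22)) = 43.0465
d((1, -15), (10, 29)) = 44.911
d((1, -15), (2, -20)) = 5.099 <-- minimum
d((1, -15), (27, 27)) = 49.3964
d((1, -15), (-8, -9)) = 10.8167
d((-24, -8), (18, 0)) = 42.7551
d((-24, -8), (-21, 22)) = 30.1496
d((-24, -8), (10, 29)) = 50.2494
d((-24, -8), (2, -20)) = 28.6356
d((-24, -8), (27, 27)) = 61.8547
d((-24, -8), (-8, -9)) = 16.0312
d((18, 0), (-21, 22)) = 44.7772
d((18, 0), (10, 29)) = 30.0832
d((18, 0), (2, -20)) = 25.6125
d((18, 0), (27, 27)) = 28.4605
d((18, 0), (-8, -9)) = 27.5136
d((-21, 22), (10, 29)) = 31.7805
d((-21, 22), (2, -20)) = 47.8853
d((-21, 22), (27, 27)) = 48.2597
d((-21, 22), (-8, -9)) = 33.6155
d((10, 29), (2, -20)) = 49.6488
d((10, 29), (27, 27)) = 17.1172
d((10, 29), (-8, -9)) = 42.0476
d((2, -20), (27, 27)) = 53.2353
d((2, -20), (-8, -9)) = 14.8661
d((27, 27), (-8, -9)) = 50.2096

Closest pair: (1, -15) and (2, -20) with distance 5.099

The closest pair is (1, -15) and (2, -20) with Euclidean distance 5.099. For 9 points, brute-force pairwise comparison is shown above. For large n, the divide-and-conquer algorithm (sort by x, recurse on halves, check the dividing strip) achieves O(n log n).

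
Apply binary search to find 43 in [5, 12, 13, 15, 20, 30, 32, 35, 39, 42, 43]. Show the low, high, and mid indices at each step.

Binary search for 43 in [5, 12, 13, 15, 20, 30, 32, 35, 39, 42, 43]:

lo=0, hi=10, mid=5, arr[mid]=30 -> 30 < 43, search right half
lo=6, hi=10, mid=8, arr[mid]=39 -> 39 < 43, search right half
lo=9, hi=10, mid=9, arr[mid]=42 -> 42 < 43, search right half
lo=10, hi=10, mid=10, arr[mid]=43 -> Found target at index 10!

Binary search finds 43 at index 10 after 4 comparisons. The search repeatedly halves the search space by comparing with the middle element.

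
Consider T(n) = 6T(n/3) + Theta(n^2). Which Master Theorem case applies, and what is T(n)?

Master Theorem for T(n) = 6T(n/3) + O(n^2):

a = 6, b = 3, c = 2
log_b(a) = log_3(6) = 1.6309

Case 3: c = 2 > log_3(6) = 1.6309
T(n) = O(n^2) = O(n^2)

For T(n) = 6T(n/3) + O(n^2): log_3(6) = 1.6309. This is Case 3 of the Master Theorem (c > log_b(a), work dominated by root), giving O(n^2).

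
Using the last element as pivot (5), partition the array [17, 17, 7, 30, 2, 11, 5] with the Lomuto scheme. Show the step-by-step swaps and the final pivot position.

Lomuto partition with pivot = 5:

Initial array: [17, 17, 7, 30, 2, 11, 5]

arr[0]=17 > 5: no swap
arr[1]=17 > 5: no swap
arr[2]=7 > 5: no swap
arr[3]=30 > 5: no swap
arr[4]=2 <= 5: swap with position 0, array becomes [2, 17, 7, 30, 17, 11, 5]
arr[5]=11 > 5: no swap

Place pivot at position 1: [2, 5, 7, 30, 17, 11, 17]
Pivot position: 1

After partitioning with pivot 5, the array becomes [2, 5, 7, 30, 17, 11, 17]. The pivot is placed at index 1. All elements to the left of the pivot are <= 5, and all elements to the right are > 5.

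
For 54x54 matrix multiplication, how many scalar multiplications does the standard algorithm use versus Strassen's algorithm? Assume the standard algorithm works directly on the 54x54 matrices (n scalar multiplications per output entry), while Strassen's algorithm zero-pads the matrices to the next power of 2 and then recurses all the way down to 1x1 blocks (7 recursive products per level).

Matrix multiplication for 54x54 matrices:

Strassen's algorithm requires power-of-2 dimensions. Pad 54x54 to 64x64 (next power of 2).

Standard algorithm: 54^3 = 157464 multiplications
Strassen's algorithm: 7^(log2(64)) = 7^6 = 117649 multiplications
Savings: 157464 - 117649 = 39815 multiplications

Standard: 157464 multiplications (54^3). Strassen: 117649 multiplications (7^6, after padding to 64x64). Strassen reduces 8 recursive multiplications to 7 at each level.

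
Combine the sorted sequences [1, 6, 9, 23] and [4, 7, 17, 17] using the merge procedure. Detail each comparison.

Merging process:

Compare 1 vs 4: take 1 from left. Merged: [1]
Compare 6 vs 4: take 4 from right. Merged: [1, 4]
Compare 6 vs 7: take 6 from left. Merged: [1, 4, 6]
Compare 9 vs 7: take 7 from right. Merged: [1, 4, 6, 7]
Compare 9 vs 17: take 9 from left. Merged: [1, 4, 6, 7, 9]
Compare 23 vs 17: take 17 from right. Merged: [1, 4, 6, 7, 9, 17]
Compare 23 vs 17: take 17 from right. Merged: [1, 4, 6, 7, 9, 17, 17]
Append remaining from left: [23]. Merged: [1, 4, 6, 7, 9, 17, 17, 23]

Final merged array: [1, 4, 6, 7, 9, 17, 17, 23]
Total comparisons: 7

The merged array is [1, 4, 6, 7, 9, 17, 17, 23], requiring 7 comparisons. The merge step runs in O(n) time where n is the total number of elements.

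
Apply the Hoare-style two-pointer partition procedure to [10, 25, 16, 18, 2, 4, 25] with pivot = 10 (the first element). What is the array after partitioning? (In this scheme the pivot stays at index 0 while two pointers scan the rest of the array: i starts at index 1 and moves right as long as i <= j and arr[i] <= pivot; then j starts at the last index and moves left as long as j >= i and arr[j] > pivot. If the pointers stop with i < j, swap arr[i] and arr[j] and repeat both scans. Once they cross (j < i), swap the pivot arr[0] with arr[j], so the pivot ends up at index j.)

Hoare-style two-pointer partition with pivot = 10:

Initial array: [10, 25, 16, 18, 2, 4, 25]

Pointers start at i = 1, j = 6.
i stops at index 1 (arr[1]=25 > 10), j stops at index 5 (arr[5]=4 <= 10): swap arr[1] and arr[5], array becomes [10, 4, 16, 18, 2, 25, 25]
i stops at index 2 (arr[2]=16 > 10), j stops at index 4 (arr[4]=2 <= 10): swap arr[2] and arr[4], array becomes [10, 4, 2, 18, 16, 25, 25]
i ends at 3, j ends at 2: the pointers have crossed (j < i), so scanning stops.

Swap pivot arr[0] with arr[2] to place pivot at position 2: [2, 4, 10, 18, 16, 25, 25]
Pivot position: 2

After partitioning with pivot 10, the array becomes [2, 4, 10, 18, 16, 25, 25]. The pivot is placed at index 2. All elements to the left of the pivot are <= 10, and all elements to the right are > 10.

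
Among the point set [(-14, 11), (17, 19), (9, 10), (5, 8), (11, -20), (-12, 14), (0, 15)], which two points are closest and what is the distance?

Computing all pairwise distances among 7 points:

d((-14, 11), (17, 19)) = 32.0156
d((-14, 11), (9, 10)) = 23.0217
d((-14, 11), (5, 8)) = 19.2354
d((-14, 11), (11, -20)) = 39.8246
d((-14, 11), (-12, 14)) = 3.6056 <-- minimum
d((-14, 11), (0, 15)) = 14.5602
d((17, 19), (9, 10)) = 12.0416
d((17, 19), (5, 8)) = 16.2788
d((17, 19), (11, -20)) = 39.4588
d((17, 19), (-12, 14)) = 29.4279
d((17, 19), (0, 15)) = 17.4642
d((9, 10), (5, 8)) = 4.4721
d((9, 10), (11, -20)) = 30.0666
d((9, 10), (-12, 14)) = 21.3776
d((9, 10), (0, 15)) = 10.2956
d((5, 8), (11, -20)) = 28.6356
d((5, 8), (-12, 14)) = 18.0278
d((5, 8), (0, 15)) = 8.6023
d((11, -20), (-12, 14)) = 41.0488
d((11, -20), (0, 15)) = 36.6879
d((-12, 14), (0, 15)) = 12.0416

Closest pair: (-14, 11) and (-12, 14) with distance 3.6056

The closest pair is (-14, 11) and (-12, 14) with Euclidean distance 3.6056. For 7 points, brute-force pairwise comparison is shown above. For large n, the divide-and-conquer algorithm (sort by x, recurse on halves, check the dividing strip) achieves O(n log n).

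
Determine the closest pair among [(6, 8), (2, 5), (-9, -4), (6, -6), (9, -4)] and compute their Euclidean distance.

Computing all pairwise distances among 5 points:

d((6, 8), (2, 5)) = 5.0
d((6, 8), (-9, -4)) = 19.2094
d((6, 8), (6, -6)) = 14.0
d((6, 8), (9, -4)) = 12.3693
d((2, 5), (-9, -4)) = 14.2127
d((2, 5), (6, -6)) = 11.7047
d((2, 5), (9, -4)) = 11.4018
d((-9, -4), (6, -6)) = 15.1327
d((-9, -4), (9, -4)) = 18.0
d((6, -6), (9, -4)) = 3.6056 <-- minimum

Closest pair: (6, -6) and (9, -4) with distance 3.6056

The closest pair is (6, -6) and (9, -4) with Euclidean distance 3.6056. For 5 points, brute-force pairwise comparison is shown above. For large n, the divide-and-conquer algorithm (sort by x, recurse on halves, check the dividing strip) achieves O(n log n).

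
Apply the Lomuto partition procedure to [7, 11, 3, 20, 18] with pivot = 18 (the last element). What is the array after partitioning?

Lomuto partition with pivot = 18:

Initial array: [7, 11, 3, 20, 18]

arr[0]=7 <= 18: swap with position 0, array becomes [7, 11, 3, 20, 18]
arr[1]=11 <= 18: swap with position 1, array becomes [7, 11, 3, 20, 18]
arr[2]=3 <= 18: swap with position 2, array becomes [7, 11, 3, 20, 18]
arr[3]=20 > 18: no swap

Place pivot at position 3: [7, 11, 3, 18, 20]
Pivot position: 3

After partitioning with pivot 18, the array becomes [7, 11, 3, 18, 20]. The pivot is placed at index 3. All elements to the left of the pivot are <= 18, and all elements to the right are > 18.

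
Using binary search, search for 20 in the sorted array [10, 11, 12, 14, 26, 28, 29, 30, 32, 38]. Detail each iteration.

Binary search for 20 in [10, 11, 12, 14, 26, 28, 29, 30, 32, 38]:

lo=0, hi=9, mid=4, arr[mid]=26 -> 26 > 20, search left half
lo=0, hi=3, mid=1, arr[mid]=11 -> 11 < 20, search right half
lo=2, hi=3, mid=2, arr[mid]=12 -> 12 < 20, search right half
lo=3, hi=3, mid=3, arr[mid]=14 -> 14 < 20, search right half
lo=4 > hi=3, target 20 not found

Binary search determines that 20 is not in the array after 4 comparisons. The search space was exhausted without finding the target.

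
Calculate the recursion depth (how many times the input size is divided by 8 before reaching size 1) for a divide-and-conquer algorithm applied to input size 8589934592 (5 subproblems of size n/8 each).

For divide and conquer with division factor 8:

Problem sizes at each level:
Level 0: 8589934592
Level 1: 1073741824
Level 2: 134217728
Level 3: 16777216
Level 4: 2097152
Level 5: 262144
Level 6: 32768
Level 7: 4096
Level 8: 512
Level 9: 64
Level 10: 8
Level 11: 1

The root is level 0 and the size-1 base case is level 11 (the tree spans levels 0 through 11, i.e. 12 levels counting the root), so the depth is the number of divisions: log_8(8589934592) = 11

The recursion tree depth is log_8(8589934592) = 11. At each level, the problem size is divided by 8, so it takes 11 divisions to reduce to a base case of size 1. The algorithm makes 5 recursive calls at each level.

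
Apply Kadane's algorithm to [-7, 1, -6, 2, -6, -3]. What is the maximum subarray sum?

Using Kadane's algorithm on [-7, 1, -6, 2, -6, -3]:

Scanning through the array:
Position 1 (value 1): max_ending_here = 1, max_so_far = 1
Position 2 (value -6): max_ending_here = -5, max_so_far = 1
Position 3 (value 2): max_ending_here = 2, max_so_far = 2
Position 4 (value -6): max_ending_here = -4, max_so_far = 2
Position 5 (value -3): max_ending_here = -3, max_so_far = 2

Maximum subarray: [2]
Maximum sum: 2

The maximum subarray is [2] with sum 2. This subarray runs from index 3 to index 3.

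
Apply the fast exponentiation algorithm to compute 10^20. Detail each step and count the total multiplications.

Computing 10^20 by squaring (build up from 10^1; each line after the first costs one multiplication):

10^1 = 10
10^2 = (10^1)^2 = 10^2 = 100
10^4 = (10^2)^2 = 100^2 = 10000
10^5 = 10 * 10^4 = 10 * 10000 = 100000
10^10 = (10^5)^2 = 100000^2 = 10000000000
10^20 = (10^10)^2 = 10000000000^2 = 100000000000000000000

Result: 100000000000000000000
Multiplications needed: 5 (5 lines after 10^1)

10^20 = 100000000000000000000. Using exponentiation by squaring, this requires 5 multiplications. The key idea: if the exponent is even, square the half-power; if odd, multiply by the base once.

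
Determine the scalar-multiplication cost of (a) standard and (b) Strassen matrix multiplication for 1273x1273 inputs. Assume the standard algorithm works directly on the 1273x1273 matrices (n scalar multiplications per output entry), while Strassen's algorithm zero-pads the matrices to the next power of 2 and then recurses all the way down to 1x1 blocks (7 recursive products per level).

Matrix multiplication for 1273x1273 matrices:

Strassen's algorithm requires power-of-2 dimensions. Pad 1273x1273 to 2048x2048 (next power of 2).

Standard algorithm: 1273^3 = 2062933417 multiplications
Strassen's algorithm: 7^(log2(2048)) = 7^11 = 1977326743 multiplications
Savings: 2062933417 - 1977326743 = 85606674 multiplications

Standard: 2062933417 multiplications (1273^3). Strassen: 1977326743 multiplications (7^11, after padding to 2048x2048). Strassen reduces 8 recursive multiplications to 7 at each level.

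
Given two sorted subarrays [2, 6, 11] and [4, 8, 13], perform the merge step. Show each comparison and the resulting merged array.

Merging process:

Compare 2 vs 4: take 2 from left. Merged: [2]
Compare 6 vs 4: take 4 from right. Merged: [2, 4]
Compare 6 vs 8: take 6 from left. Merged: [2, 4, 6]
Compare 11 vs 8: take 8 from right. Merged: [2, 4, 6, 8]
Compare 11 vs 13: take 11 from left. Merged: [2, 4, 6, 8, 11]
Append remaining from right: [13]. Merged: [2, 4, 6, 8, 11, 13]

Final merged array: [2, 4, 6, 8, 11, 13]
Total comparisons: 5

The merged array is [2, 4, 6, 8, 11, 13], requiring 5 comparisons. The merge step runs in O(n) time where n is the total number of elements.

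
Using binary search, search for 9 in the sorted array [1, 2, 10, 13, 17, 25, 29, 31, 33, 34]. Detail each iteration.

Binary search for 9 in [1, 2, 10, 13, 17, 25, 29, 31, 33, 34]:

lo=0, hi=9, mid=4, arr[mid]=17 -> 17 > 9, search left half
lo=0, hi=3, mid=1, arr[mid]=2 -> 2 < 9, search right half
lo=2, hi=3, mid=2, arr[mid]=10 -> 10 > 9, search left half
lo=2 > hi=1, target 9 not found

Binary search determines that 9 is not in the array after 3 comparisons. The search space was exhausted without finding the target.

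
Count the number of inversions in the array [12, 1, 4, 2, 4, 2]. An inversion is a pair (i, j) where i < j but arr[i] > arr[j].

Finding inversions in [12, 1, 4, 2, 4, 2]:

(0, 1): arr[0]=12 > arr[1]=1
(0, 2): arr[0]=12 > arr[2]=4
(0, 3): arr[0]=12 > arr[3]=2
(0, 4): arr[0]=12 > arr[4]=4
(0, 5): arr[0]=12 > arr[5]=2
(2, 3): arr[2]=4 > arr[3]=2
(2, 5): arr[2]=4 > arr[5]=2
(4, 5): arr[4]=4 > arr[5]=2

Total inversions: 8

The array has 8 inversion(s): (0,1), (0,2), (0,3), (0,4), (0,5), (2,3), (2,5), (4,5). Each pair (i,j) satisfies i < j and arr[i] > arr[j].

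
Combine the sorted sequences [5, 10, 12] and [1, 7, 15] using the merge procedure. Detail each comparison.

Merging process:

Compare 5 vs 1: take 1 from right. Merged: [1]
Compare 5 vs 7: take 5 from left. Merged: [1, 5]
Compare 10 vs 7: take 7 from right. Merged: [1, 5, 7]
Compare 10 vs 15: take 10 from left. Merged: [1, 5, 7, 10]
Compare 12 vs 15: take 12 from left. Merged: [1, 5, 7, 10, 12]
Append remaining from right: [15]. Merged: [1, 5, 7, 10, 12, 15]

Final merged array: [1, 5, 7, 10, 12, 15]
Total comparisons: 5

The merged array is [1, 5, 7, 10, 12, 15], requiring 5 comparisons. The merge step runs in O(n) time where n is the total number of elements.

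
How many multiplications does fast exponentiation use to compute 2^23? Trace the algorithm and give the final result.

Computing 2^23 by squaring (build up from 2^1; each line after the first costs one multiplication):

2^1 = 2
2^2 = (2^1)^2 = 2^2 = 4
2^4 = (2^2)^2 = 4^2 = 16
2^5 = 2 * 2^4 = 2 * 16 = 32
2^10 = (2^5)^2 = 32^2 = 1024
2^11 = 2 * 2^10 = 2 * 1024 = 2048
2^22 = (2^11)^2 = 2048^2 = 4194304
2^23 = 2 * 2^22 = 2 * 4194304 = 8388608

Result: 8388608
Multiplications needed: 7 (7 lines after 2^1)

2^23 = 8388608. Using exponentiation by squaring, this requires 7 multiplications. The key idea: if the exponent is even, square the half-power; if odd, multiply by the base once.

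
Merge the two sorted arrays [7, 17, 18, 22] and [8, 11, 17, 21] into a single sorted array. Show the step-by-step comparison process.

Merging process:

Compare 7 vs 8: take 7 from left. Merged: [7]
Compare 17 vs 8: take 8 from right. Merged: [7, 8]
Compare 17 vs 11: take 11 from right. Merged: [7, 8, 11]
Compare 17 vs 17: take 17 from left. Merged: [7, 8, 11, 17]
Compare 18 vs 17: take 17 from right. Merged: [7, 8, 11, 17, 17]
Compare 18 vs 21: take 18 from left. Merged: [7, 8, 11, 17, 17, 18]
Compare 22 vs 21: take 21 from right. Merged: [7, 8, 11, 17, 17, 18, 21]
Append remaining from left: [22]. Merged: [7, 8, 11, 17, 17, 18, 21, 22]

Final merged array: [7, 8, 11, 17, 17, 18, 21, 22]
Total comparisons: 7

The merged array is [7, 8, 11, 17, 17, 18, 21, 22], requiring 7 comparisons. The merge step runs in O(n) time where n is the total number of elements.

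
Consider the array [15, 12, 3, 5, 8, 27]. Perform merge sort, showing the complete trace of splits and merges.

Merge sort trace:

Split: [15, 12, 3, 5, 8, 27] -> [15, 12, 3] and [5, 8, 27]
  Split: [15, 12, 3] -> [15] and [12, 3]
    Split: [12, 3] -> [12] and [3]
    Merge: [12] + [3] -> [3, 12]
  Merge: [15] + [3, 12] -> [3, 12, 15]
  Split: [5, 8, 27] -> [5] and [8, 27]
    Split: [8, 27] -> [8] and [27]
    Merge: [8] + [27] -> [8, 27]
  Merge: [5] + [8, 27] -> [5, 8, 27]
Merge: [3, 12, 15] + [5, 8, 27] -> [3, 5, 8, 12, 15, 27]

Final sorted array: [3, 5, 8, 12, 15, 27]

The merge sort proceeds by recursively splitting the array and merging sorted halves.
After all merges, the sorted array is [3, 5, 8, 12, 15, 27].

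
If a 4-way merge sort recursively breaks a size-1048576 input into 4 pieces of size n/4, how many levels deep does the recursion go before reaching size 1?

For divide and conquer with division factor 4:

Problem sizes at each level:
Level 0: 1048576
Level 1: 262144
Level 2: 65536
Level 3: 16384
Level 4: 4096
Level 5: 1024
Level 6: 256
Level 7: 64
Level 8: 16
Level 9: 4
Level 10: 1

The root is level 0 and the size-1 base case is level 10 (the tree spans levels 0 through 10, i.e. 11 levels counting the root), so the depth is the number of divisions: log_4(1048576) = 10

The recursion tree depth is log_4(1048576) = 10. At each level, the problem size is divided by 4, so it takes 10 divisions to reduce to a base case of size 1. The algorithm makes 4 recursive calls at each level.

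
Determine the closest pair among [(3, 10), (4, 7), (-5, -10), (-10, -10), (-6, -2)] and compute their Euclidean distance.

Computing all pairwise distances among 5 points:

d((3, 10), (4, 7)) = 3.1623 <-- minimum
d((3, 10), (-5, -10)) = 21.5407
d((3, 10), (-10, -10)) = 23.8537
d((3, 10), (-6, -2)) = 15.0
d((4, 7), (-5, -10)) = 19.2354
d((4, 7), (-10, -10)) = 22.0227
d((4, 7), (-6, -2)) = 13.4536
d((-5, -10), (-10, -10)) = 5.0
d((-5, -10), (-6, -2)) = 8.0623
d((-10, -10), (-6, -2)) = 8.9443

Closest pair: (3, 10) and (4, 7) with distance 3.1623

The closest pair is (3, 10) and (4, 7) with Euclidean distance 3.1623. For 5 points, brute-force pairwise comparison is shown above. For large n, the divide-and-conquer algorithm (sort by x, recurse on halves, check the dividing strip) achieves O(n log n).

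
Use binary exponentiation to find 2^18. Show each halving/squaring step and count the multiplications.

Computing 2^18 by squaring (build up from 2^1; each line after the first costs one multiplication):

2^1 = 2
2^2 = (2^1)^2 = 2^2 = 4
2^4 = (2^2)^2 = 4^2 = 16
2^8 = (2^4)^2 = 16^2 = 256
2^9 = 2 * 2^8 = 2 * 256 = 512
2^18 = (2^9)^2 = 512^2 = 262144

Result: 262144
Multiplications needed: 5 (5 lines after 2^1)

2^18 = 262144. Using exponentiation by squaring, this requires 5 multiplications. The key idea: if the exponent is even, square the half-power; if odd, multiply by the base once.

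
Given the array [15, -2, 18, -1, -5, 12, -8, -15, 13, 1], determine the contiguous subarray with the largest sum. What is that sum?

Using Kadane's algorithm on [15, -2, 18, -1, -5, 12, -8, -15, 13, 1]:

Scanning through the array:
Position 1 (value -2): max_ending_here = 13, max_so_far = 15
Position 2 (value 18): max_ending_here = 31, max_so_far = 31
Position 3 (value -1): max_ending_here = 30, max_so_far = 31
Position 4 (value -5): max_ending_here = 25, max_so_far = 31
Position 5 (value 12): max_ending_here = 37, max_so_far = 37
Position 6 (value -8): max_ending_here = 29, max_so_far = 37
Position 7 (value -15): max_ending_here = 14, max_so_far = 37
Position 8 (value 13): max_ending_here = 27, max_so_far = 37
Position 9 (value 1): max_ending_here = 28, max_so_far = 37

Maximum subarray: [15, -2, 18, -1, -5, 12]
Maximum sum: 37

The maximum subarray is [15, -2, 18, -1, -5, 12] with sum 37. This subarray runs from index 0 to index 5.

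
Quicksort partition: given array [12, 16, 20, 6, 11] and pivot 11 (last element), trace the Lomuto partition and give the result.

Lomuto partition with pivot = 11:

Initial array: [12, 16, 20, 6, 11]

arr[0]=12 > 11: no swap
arr[1]=16 > 11: no swap
arr[2]=20 > 11: no swap
arr[3]=6 <= 11: swap with position 0, array becomes [6, 16, 20, 12, 11]

Place pivot at position 1: [6, 11, 20, 12, 16]
Pivot position: 1

After partitioning with pivot 11, the array becomes [6, 11, 20, 12, 16]. The pivot is placed at index 1. All elements to the left of the pivot are <= 11, and all elements to the right are > 11.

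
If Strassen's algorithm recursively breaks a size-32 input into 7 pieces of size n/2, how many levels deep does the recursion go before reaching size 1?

For divide and conquer with division factor 2:

Problem sizes at each level:
Level 0: 32
Level 1: 16
Level 2: 8
Level 3: 4
Level 4: 2
Level 5: 1

The root is level 0 and the size-1 base case is level 5 (the tree spans levels 0 through 5, i.e. 6 levels counting the root), so the depth is the number of divisions: log_2(32) = 5

The recursion tree depth is log_2(32) = 5. At each level, the problem size is divided by 2, so it takes 5 divisions to reduce to a base case of size 1. The algorithm makes 7 recursive calls at each level.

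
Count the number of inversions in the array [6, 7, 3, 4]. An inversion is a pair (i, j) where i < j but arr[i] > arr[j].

Finding inversions in [6, 7, 3, 4]:

(0, 2): arr[0]=6 > arr[2]=3
(0, 3): arr[0]=6 > arr[3]=4
(1, 2): arr[1]=7 > arr[2]=3
(1, 3): arr[1]=7 > arr[3]=4

Total inversions: 4

The array has 4 inversion(s): (0,2), (0,3), (1,2), (1,3). Each pair (i,j) satisfies i < j and arr[i] > arr[j].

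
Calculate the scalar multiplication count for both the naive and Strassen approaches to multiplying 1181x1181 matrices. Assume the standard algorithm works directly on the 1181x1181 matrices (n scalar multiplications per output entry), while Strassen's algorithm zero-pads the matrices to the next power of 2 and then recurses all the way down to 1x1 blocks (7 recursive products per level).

Matrix multiplication for 1181x1181 matrices:

Strassen's algorithm requires power-of-2 dimensions. Pad 1181x1181 to 2048x2048 (next power of 2).

Standard algorithm: 1181^3 = 1647212741 multiplications
Strassen's algorithm: 7^(log2(2048)) = 7^11 = 1977326743 multiplications
Difference: 1647212741 - 1977326743 = -330114002 (Strassen uses MORE here due to padding overhead — for small or just-over-power-of-2 n, padding can outweigh the per-level savings)

Standard: 1647212741 multiplications (1181^3). Strassen: 1977326743 multiplications (7^11, after padding to 2048x2048). Strassen reduces 8 recursive multiplications to 7 at each level.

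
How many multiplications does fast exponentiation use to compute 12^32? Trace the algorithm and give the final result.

Computing 12^32 by squaring (build up from 12^1; each line after the first costs one multiplication):

12^1 = 12
12^2 = (12^1)^2 = 12^2 = 144
12^4 = (12^2)^2 = 144^2 = 20736
12^8 = (12^4)^2 = 20736^2 = 429981696
12^16 = (12^8)^2 = 429981696^2 = 184884258895036416
12^32 = (12^16)^2 = 184884258895036416^2 = 34182189187166852111368841966125056

Result: 34182189187166852111368841966125056
Multiplications needed: 5 (5 lines after 12^1)

12^32 = 34182189187166852111368841966125056. Using exponentiation by squaring, this requires 5 multiplications. The key idea: if the exponent is even, square the half-power; if odd, multiply by the base once.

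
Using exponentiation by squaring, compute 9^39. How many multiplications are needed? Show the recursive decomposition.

Computing 9^39 by squaring (build up from 9^1; each line after the first costs one multiplication):

9^1 = 9
9^2 = (9^1)^2 = 9^2 = 81
9^4 = (9^2)^2 = 81^2 = 6561
9^8 = (9^4)^2 = 6561^2 = 43046721
9^9 = 9 * 9^8 = 9 * 43046721 = 387420489
9^18 = (9^9)^2 = 387420489^2 = 150094635296999121
9^19 = 9 * 9^18 = 9 * 150094635296999121 = 1350851717672992089
9^38 = (9^19)^2 = 1350851717672992089^2 = 1824800363140073127359051977856583921
9^39 = 9 * 9^38 = 9 * 1824800363140073127359051977856583921 = 16423203268260658146231467800709255289

Result: 16423203268260658146231467800709255289
Multiplications needed: 8 (8 lines after 9^1)

9^39 = 16423203268260658146231467800709255289. Using exponentiation by squaring, this requires 8 multiplications. The key idea: if the exponent is even, square the half-power; if odd, multiply by the base once.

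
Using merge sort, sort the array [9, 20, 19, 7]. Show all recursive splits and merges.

Merge sort trace:

Split: [9, 20, 19, 7] -> [9, 20] and [19, 7]
  Split: [9, 20] -> [9] and [20]
  Merge: [9] + [20] -> [9, 20]
  Split: [19, 7] -> [19] and [7]
  Merge: [19] + [7] -> [7, 19]
Merge: [9, 20] + [7, 19] -> [7, 9, 19, 20]

Final sorted array: [7, 9, 19, 20]

The merge sort proceeds by recursively splitting the array and merging sorted halves.
After all merges, the sorted array is [7, 9, 19, 20].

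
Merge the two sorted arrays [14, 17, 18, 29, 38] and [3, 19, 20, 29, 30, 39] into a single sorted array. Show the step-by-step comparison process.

Merging process:

Compare 14 vs 3: take 3 from right. Merged: [3]
Compare 14 vs 19: take 14 from left. Merged: [3, 14]
Compare 17 vs 19: take 17 from left. Merged: [3, 14, 17]
Compare 18 vs 19: take 18 from left. Merged: [3, 14, 17, 18]
Compare 29 vs 19: take 19 from right. Merged: [3, 14, 17, 18, 19]
Compare 29 vs 20: take 20 from right. Merged: [3, 14, 17, 18, 19, 20]
Compare 29 vs 29: take 29 from left. Merged: [3, 14, 17, 18, 19, 20, 29]
Compare 38 vs 29: take 29 from right. Merged: [3, 14, 17, 18, 19, 20, 29, 29]
Compare 38 vs 30: take 30 from right. Merged: [3, 14, 17, 18, 19, 20, 29, 29, 30]
Compare 38 vs 39: take 38 from left. Merged: [3, 14, 17, 18, 19, 20, 29, 29, 30, 38]
Append remaining from right: [39]. Merged: [3, 14, 17, 18, 19, 20, 29, 29, 30, 38, 39]

Final merged array: [3, 14, 17, 18, 19, 20, 29, 29, 30, 38, 39]
Total comparisons: 10

The merged array is [3, 14, 17, 18, 19, 20, 29, 29, 30, 38, 39], requiring 10 comparisons. The merge step runs in O(n) time where n is the total number of elements.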